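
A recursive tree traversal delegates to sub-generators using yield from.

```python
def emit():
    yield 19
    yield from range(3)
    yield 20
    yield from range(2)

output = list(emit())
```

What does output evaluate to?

Step 1: Trace yields in order:
  yield 19
  yield 0
  yield 1
  yield 2
  yield 20
  yield 0
  yield 1
Therefore output = [19, 0, 1, 2, 20, 0, 1].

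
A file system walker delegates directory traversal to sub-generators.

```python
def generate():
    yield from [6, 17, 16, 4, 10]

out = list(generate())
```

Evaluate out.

Step 1: yield from delegates to the iterable, yielding each element.
Step 2: Collected values: [6, 17, 16, 4, 10].
Therefore out = [6, 17, 16, 4, 10].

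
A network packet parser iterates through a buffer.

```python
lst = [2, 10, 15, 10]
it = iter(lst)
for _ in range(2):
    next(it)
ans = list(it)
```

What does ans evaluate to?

Step 1: Create iterator over [2, 10, 15, 10].
Step 2: Advance 2 positions (consuming [2, 10]).
Step 3: list() collects remaining elements: [15, 10].
Therefore ans = [15, 10].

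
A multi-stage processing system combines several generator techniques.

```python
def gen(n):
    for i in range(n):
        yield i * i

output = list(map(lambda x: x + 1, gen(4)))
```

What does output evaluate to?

Step 1: gen(4) yields squares: [0, 1, 4, 9].
Step 2: map adds 1 to each: [1, 2, 5, 10].
Therefore output = [1, 2, 5, 10].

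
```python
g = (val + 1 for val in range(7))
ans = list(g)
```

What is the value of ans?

Step 1: For each val in range(7), compute val+1:
  val=0: 0+1 = 1
  val=1: 1+1 = 2
  val=2: 2+1 = 3
  val=3: 3+1 = 4
  val=4: 4+1 = 5
  val=5: 5+1 = 6
  val=6: 6+1 = 7
Therefore ans = [1, 2, 3, 4, 5, 6, 7].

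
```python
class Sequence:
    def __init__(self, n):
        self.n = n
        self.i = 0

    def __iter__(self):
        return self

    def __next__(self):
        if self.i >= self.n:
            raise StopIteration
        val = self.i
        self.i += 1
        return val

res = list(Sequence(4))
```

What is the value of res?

Step 1: Sequence(4) creates an iterator counting 0 to 3.
Step 2: list() consumes all values: [0, 1, 2, 3].
Therefore res = [0, 1, 2, 3].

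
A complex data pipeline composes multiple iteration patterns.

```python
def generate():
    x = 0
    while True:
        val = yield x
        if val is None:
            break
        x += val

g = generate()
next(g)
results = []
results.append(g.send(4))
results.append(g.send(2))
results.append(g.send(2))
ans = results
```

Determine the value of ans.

Step 1: next(g) -> yield 0.
Step 2: send(4) -> x = 4, yield 4.
Step 3: send(2) -> x = 6, yield 6.
Step 4: send(2) -> x = 8, yield 8.
Therefore ans = [4, 6, 8].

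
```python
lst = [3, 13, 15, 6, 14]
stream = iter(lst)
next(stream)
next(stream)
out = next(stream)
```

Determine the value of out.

Step 1: Create iterator over [3, 13, 15, 6, 14].
Step 2: next() consumes 3.
Step 3: next() consumes 13.
Step 4: next() returns 15.
Therefore out = 15.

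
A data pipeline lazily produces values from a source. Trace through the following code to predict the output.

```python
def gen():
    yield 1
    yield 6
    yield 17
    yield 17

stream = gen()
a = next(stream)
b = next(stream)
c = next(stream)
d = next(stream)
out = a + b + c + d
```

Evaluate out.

Step 1: Create generator and consume all values:
  a = next(stream) = 1
  b = next(stream) = 6
  c = next(stream) = 17
  d = next(stream) = 17
Step 2: out = 1 + 6 + 17 + 17 = 41.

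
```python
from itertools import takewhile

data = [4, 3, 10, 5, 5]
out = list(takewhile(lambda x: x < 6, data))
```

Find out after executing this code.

Step 1: takewhile stops at first element >= 6:
  4 < 6: take
  3 < 6: take
  10 >= 6: stop
Therefore out = [4, 3].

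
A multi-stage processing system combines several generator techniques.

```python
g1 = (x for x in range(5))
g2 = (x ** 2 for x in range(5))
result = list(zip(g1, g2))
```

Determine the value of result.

Step 1: g1 produces [0, 1, 2, 3, 4].
Step 2: g2 produces [0, 1, 4, 9, 16].
Step 3: zip pairs them: [(0, 0), (1, 1), (2, 4), (3, 9), (4, 16)].
Therefore result = [(0, 0), (1, 1), (2, 4), (3, 9), (4, 16)].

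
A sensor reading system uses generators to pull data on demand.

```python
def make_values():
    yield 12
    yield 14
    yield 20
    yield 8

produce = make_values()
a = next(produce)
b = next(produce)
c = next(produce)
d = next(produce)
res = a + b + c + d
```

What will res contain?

Step 1: Create generator and consume all values:
  a = next(produce) = 12
  b = next(produce) = 14
  c = next(produce) = 20
  d = next(produce) = 8
Step 2: res = 12 + 14 + 20 + 8 = 54.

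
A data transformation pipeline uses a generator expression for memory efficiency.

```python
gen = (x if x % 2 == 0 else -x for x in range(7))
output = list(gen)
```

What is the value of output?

Step 1: For each x in range(7), yield x if even, else -x:
  x=0: even, yield 0
  x=1: odd, yield -1
  x=2: even, yield 2
  x=3: odd, yield -3
  x=4: even, yield 4
  x=5: odd, yield -5
  x=6: even, yield 6
Therefore output = [0, -1, 2, -3, 4, -5, 6].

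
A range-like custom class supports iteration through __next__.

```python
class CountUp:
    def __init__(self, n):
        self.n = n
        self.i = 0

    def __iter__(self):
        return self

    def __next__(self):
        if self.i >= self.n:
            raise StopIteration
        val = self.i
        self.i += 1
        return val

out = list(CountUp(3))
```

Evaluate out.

Step 1: CountUp(3) creates an iterator counting 0 to 2.
Step 2: list() consumes all values: [0, 1, 2].
Therefore out = [0, 1, 2].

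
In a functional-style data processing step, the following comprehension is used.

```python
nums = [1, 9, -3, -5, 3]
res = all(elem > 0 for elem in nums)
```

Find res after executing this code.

Step 1: Check elem > 0 for each element in [1, 9, -3, -5, 3]:
  1 > 0: True
  9 > 0: True
  -3 > 0: False
  -5 > 0: False
  3 > 0: True
Step 2: all() returns False.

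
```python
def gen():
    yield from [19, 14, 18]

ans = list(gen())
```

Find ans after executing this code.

Step 1: yield from delegates to the iterable, yielding each element.
Step 2: Collected values: [19, 14, 18].
Therefore ans = [19, 14, 18].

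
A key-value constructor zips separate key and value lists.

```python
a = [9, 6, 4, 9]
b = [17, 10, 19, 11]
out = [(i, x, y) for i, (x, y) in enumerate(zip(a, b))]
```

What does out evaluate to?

Step 1: enumerate(zip(a, b)) gives index with paired elements:
  i=0: (9, 17)
  i=1: (6, 10)
  i=2: (4, 19)
  i=3: (9, 11)
Therefore out = [(0, 9, 17), (1, 6, 10), (2, 4, 19), (3, 9, 11)].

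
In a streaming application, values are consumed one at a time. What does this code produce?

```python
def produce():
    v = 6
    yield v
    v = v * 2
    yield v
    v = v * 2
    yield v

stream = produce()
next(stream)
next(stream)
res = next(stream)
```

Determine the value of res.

Step 1: Trace through generator execution:
  Yield 1: v starts at 6, yield 6
  Yield 2: v = 6 * 2 = 12, yield 12
  Yield 3: v = 12 * 2 = 24, yield 24
Step 2: First next() gets 6, second next() gets the second value, third next() yields 24.
Therefore res = 24.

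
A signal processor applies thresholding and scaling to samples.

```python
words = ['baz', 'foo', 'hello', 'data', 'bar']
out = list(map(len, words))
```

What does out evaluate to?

Step 1: Map len() to each word:
  'baz' -> 3
  'foo' -> 3
  'hello' -> 5
  'data' -> 4
  'bar' -> 3
Therefore out = [3, 3, 5, 4, 3].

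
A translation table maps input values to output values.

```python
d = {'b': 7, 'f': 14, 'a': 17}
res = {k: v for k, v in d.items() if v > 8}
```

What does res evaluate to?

Step 1: Filter items where value > 8:
  'b': 7 <= 8: removed
  'f': 14 > 8: kept
  'a': 17 > 8: kept
Therefore res = {'f': 14, 'a': 17}.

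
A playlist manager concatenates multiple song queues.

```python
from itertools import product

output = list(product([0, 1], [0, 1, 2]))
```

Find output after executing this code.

Step 1: product([0, 1], [0, 1, 2]) gives all pairs:
  (0, 0)
  (0, 1)
  (0, 2)
  (1, 0)
  (1, 1)
  (1, 2)
Therefore output = [(0, 0), (0, 1), (0, 2), (1, 0), (1, 1), (1, 2)].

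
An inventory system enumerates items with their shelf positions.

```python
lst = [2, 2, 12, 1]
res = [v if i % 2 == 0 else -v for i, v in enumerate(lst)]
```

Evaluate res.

Step 1: For each (i, v), keep v if i is even, negate if odd:
  i=0 (even): keep 2
  i=1 (odd): negate to -2
  i=2 (even): keep 12
  i=3 (odd): negate to -1
Therefore res = [2, -2, 12, -1].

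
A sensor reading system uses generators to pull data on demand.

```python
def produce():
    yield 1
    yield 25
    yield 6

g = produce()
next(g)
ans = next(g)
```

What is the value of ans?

Step 1: produce() creates a generator.
Step 2: next(g) yields 1 (consumed and discarded).
Step 3: next(g) yields 25, assigned to ans.
Therefore ans = 25.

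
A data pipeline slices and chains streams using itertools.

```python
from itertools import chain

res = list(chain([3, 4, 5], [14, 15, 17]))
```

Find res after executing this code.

Step 1: chain() concatenates iterables: [3, 4, 5] + [14, 15, 17].
Therefore res = [3, 4, 5, 14, 15, 17].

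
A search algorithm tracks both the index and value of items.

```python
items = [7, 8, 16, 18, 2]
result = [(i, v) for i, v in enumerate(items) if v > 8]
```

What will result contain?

Step 1: Filter enumerate([7, 8, 16, 18, 2]) keeping v > 8:
  (0, 7): 7 <= 8, excluded
  (1, 8): 8 <= 8, excluded
  (2, 16): 16 > 8, included
  (3, 18): 18 > 8, included
  (4, 2): 2 <= 8, excluded
Therefore result = [(2, 16), (3, 18)].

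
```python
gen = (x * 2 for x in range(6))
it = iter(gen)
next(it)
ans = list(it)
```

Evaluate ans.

Step 1: Generator produces [0, 2, 4, 6, 8, 10].
Step 2: next(it) consumes first element (0).
Step 3: list(it) collects remaining: [2, 4, 6, 8, 10].
Therefore ans = [2, 4, 6, 8, 10].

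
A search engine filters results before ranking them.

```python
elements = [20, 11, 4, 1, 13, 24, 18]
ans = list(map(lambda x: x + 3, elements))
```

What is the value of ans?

Step 1: Apply lambda x: x + 3 to each element:
  20 -> 23
  11 -> 14
  4 -> 7
  1 -> 4
  13 -> 16
  24 -> 27
  18 -> 21
Therefore ans = [23, 14, 7, 4, 16, 27, 21].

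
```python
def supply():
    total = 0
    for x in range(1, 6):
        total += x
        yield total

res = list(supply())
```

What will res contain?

Step 1: Generator accumulates running sum:
  x=1: total = 1, yield 1
  x=2: total = 3, yield 3
  x=3: total = 6, yield 6
  x=4: total = 10, yield 10
  x=5: total = 15, yield 15
Therefore res = [1, 3, 6, 10, 15].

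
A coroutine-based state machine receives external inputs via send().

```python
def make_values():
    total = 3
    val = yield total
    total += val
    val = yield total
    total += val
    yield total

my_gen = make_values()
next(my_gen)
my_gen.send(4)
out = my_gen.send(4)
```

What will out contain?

Step 1: next() -> yield total=3.
Step 2: send(4) -> val=4, total = 3+4 = 7, yield 7.
Step 3: send(4) -> val=4, total = 7+4 = 11, yield 11.
Therefore out = 11.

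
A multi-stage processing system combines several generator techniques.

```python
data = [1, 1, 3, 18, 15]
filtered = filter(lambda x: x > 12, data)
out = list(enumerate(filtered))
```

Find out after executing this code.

Step 1: Filter [1, 1, 3, 18, 15] for > 12: [18, 15].
Step 2: enumerate re-indexes from 0: [(0, 18), (1, 15)].
Therefore out = [(0, 18), (1, 15)].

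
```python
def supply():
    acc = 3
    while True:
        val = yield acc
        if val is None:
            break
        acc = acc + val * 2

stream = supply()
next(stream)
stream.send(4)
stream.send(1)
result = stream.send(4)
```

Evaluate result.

Step 1: next() -> yield acc=3.
Step 2: send(4) -> val=4, acc = 3 + 4*2 = 11, yield 11.
Step 3: send(1) -> val=1, acc = 11 + 1*2 = 13, yield 13.
Step 4: send(4) -> val=4, acc = 13 + 4*2 = 21, yield 21.
Therefore result = 21.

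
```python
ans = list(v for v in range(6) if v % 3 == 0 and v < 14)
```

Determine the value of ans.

Step 1: Filter range(6) where v % 3 == 0 and v < 14:
  v=0: both conditions met, included
  v=1: excluded (1 % 3 != 0)
  v=2: excluded (2 % 3 != 0)
  v=3: both conditions met, included
  v=4: excluded (4 % 3 != 0)
  v=5: excluded (5 % 3 != 0)
Therefore ans = [0, 3].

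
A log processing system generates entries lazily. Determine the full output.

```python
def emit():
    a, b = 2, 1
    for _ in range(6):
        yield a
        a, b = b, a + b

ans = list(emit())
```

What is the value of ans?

Step 1: Fibonacci-like sequence starting with a=2, b=1:
  Iteration 1: yield a=2, then a,b = 1,3
  Iteration 2: yield a=1, then a,b = 3,4
  Iteration 3: yield a=3, then a,b = 4,7
  Iteration 4: yield a=4, then a,b = 7,11
  Iteration 5: yield a=7, then a,b = 11,18
  Iteration 6: yield a=11, then a,b = 18,29
Therefore ans = [2, 1, 3, 4, 7, 11].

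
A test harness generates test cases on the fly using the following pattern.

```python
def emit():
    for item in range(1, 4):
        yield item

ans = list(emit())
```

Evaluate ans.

Step 1: The generator yields each value from range(1, 4).
Step 2: list() consumes all yields: [1, 2, 3].
Therefore ans = [1, 2, 3].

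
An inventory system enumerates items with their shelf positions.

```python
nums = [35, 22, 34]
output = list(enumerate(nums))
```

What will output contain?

Step 1: enumerate pairs each element with its index:
  (0, 35)
  (1, 22)
  (2, 34)
Therefore output = [(0, 35), (1, 22), (2, 34)].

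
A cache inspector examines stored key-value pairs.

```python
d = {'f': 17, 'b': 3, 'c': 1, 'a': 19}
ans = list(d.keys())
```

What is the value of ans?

Step 1: d.keys() returns the dictionary keys in insertion order.
Therefore ans = ['f', 'b', 'c', 'a'].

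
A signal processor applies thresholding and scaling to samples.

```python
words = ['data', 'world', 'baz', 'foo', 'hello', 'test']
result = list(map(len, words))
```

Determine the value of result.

Step 1: Map len() to each word:
  'data' -> 4
  'world' -> 5
  'baz' -> 3
  'foo' -> 3
  'hello' -> 5
  'test' -> 4
Therefore result = [4, 5, 3, 3, 5, 4].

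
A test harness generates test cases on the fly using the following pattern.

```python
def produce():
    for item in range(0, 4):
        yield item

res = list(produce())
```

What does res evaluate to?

Step 1: The generator yields each value from range(0, 4).
Step 2: list() consumes all yields: [0, 1, 2, 3].
Therefore res = [0, 1, 2, 3].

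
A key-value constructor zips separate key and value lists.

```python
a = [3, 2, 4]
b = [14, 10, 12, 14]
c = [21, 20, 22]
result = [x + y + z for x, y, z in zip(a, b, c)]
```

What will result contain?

Step 1: zip three lists (truncates to shortest, len=3):
  3 + 14 + 21 = 38
  2 + 10 + 20 = 32
  4 + 12 + 22 = 38
Therefore result = [38, 32, 38].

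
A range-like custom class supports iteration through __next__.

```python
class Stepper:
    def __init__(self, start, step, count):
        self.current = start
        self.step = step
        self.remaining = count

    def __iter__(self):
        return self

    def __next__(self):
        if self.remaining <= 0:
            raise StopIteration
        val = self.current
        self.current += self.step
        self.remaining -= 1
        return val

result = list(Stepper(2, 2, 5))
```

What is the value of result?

Step 1: Stepper starts at 2, increments by 2, for 5 steps:
  Yield 2, then current += 2
  Yield 4, then current += 2
  Yield 6, then current += 2
  Yield 8, then current += 2
  Yield 10, then current += 2
Therefore result = [2, 4, 6, 8, 10].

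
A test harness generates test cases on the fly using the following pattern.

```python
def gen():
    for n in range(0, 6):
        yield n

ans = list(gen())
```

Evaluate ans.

Step 1: The generator yields each value from range(0, 6).
Step 2: list() consumes all yields: [0, 1, 2, 3, 4, 5].
Therefore ans = [0, 1, 2, 3, 4, 5].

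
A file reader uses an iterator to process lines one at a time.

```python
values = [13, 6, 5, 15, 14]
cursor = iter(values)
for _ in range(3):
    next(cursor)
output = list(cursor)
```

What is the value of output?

Step 1: Create iterator over [13, 6, 5, 15, 14].
Step 2: Advance 3 positions (consuming [13, 6, 5]).
Step 3: list() collects remaining elements: [15, 14].
Therefore output = [15, 14].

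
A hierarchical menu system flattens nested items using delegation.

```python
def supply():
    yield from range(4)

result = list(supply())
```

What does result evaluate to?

Step 1: yield from delegates to the iterable, yielding each element.
Step 2: Collected values: [0, 1, 2, 3].
Therefore result = [0, 1, 2, 3].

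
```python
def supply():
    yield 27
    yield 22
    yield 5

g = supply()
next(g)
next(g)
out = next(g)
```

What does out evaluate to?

Step 1: supply() creates a generator.
Step 2: next(g) yields 27 (consumed and discarded).
Step 3: next(g) yields 22 (consumed and discarded).
Step 4: next(g) yields 5, assigned to out.
Therefore out = 5.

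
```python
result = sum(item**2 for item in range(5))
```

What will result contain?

Step 1: Compute item**2 for each item in range(5):
  item=0: 0**2 = 0
  item=1: 1**2 = 1
  item=2: 2**2 = 4
  item=3: 3**2 = 9
  item=4: 4**2 = 16
Step 2: sum = 0 + 1 + 4 + 9 + 16 = 30.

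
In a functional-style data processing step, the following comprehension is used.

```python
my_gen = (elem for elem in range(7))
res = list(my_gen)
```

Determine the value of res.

Step 1: Generator expression iterates range(7): [0, 1, 2, 3, 4, 5, 6].
Step 2: list() collects all values.
Therefore res = [0, 1, 2, 3, 4, 5, 6].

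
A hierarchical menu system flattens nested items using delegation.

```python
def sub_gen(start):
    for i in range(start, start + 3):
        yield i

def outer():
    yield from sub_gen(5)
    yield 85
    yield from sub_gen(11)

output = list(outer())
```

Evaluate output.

Step 1: outer() delegates to sub_gen(5):
  yield 5
  yield 6
  yield 7
Step 2: yield 85
Step 3: Delegates to sub_gen(11):
  yield 11
  yield 12
  yield 13
Therefore output = [5, 6, 7, 85, 11, 12, 13].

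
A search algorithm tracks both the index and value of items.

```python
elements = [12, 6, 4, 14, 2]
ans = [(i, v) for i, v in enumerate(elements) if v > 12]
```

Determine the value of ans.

Step 1: Filter enumerate([12, 6, 4, 14, 2]) keeping v > 12:
  (0, 12): 12 <= 12, excluded
  (1, 6): 6 <= 12, excluded
  (2, 4): 4 <= 12, excluded
  (3, 14): 14 > 12, included
  (4, 2): 2 <= 12, excluded
Therefore ans = [(3, 14)].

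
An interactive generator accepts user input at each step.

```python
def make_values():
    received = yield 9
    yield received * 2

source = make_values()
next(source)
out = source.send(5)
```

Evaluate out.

Step 1: next(source) advances to first yield, producing 9.
Step 2: send(5) resumes, received = 5.
Step 3: yield received * 2 = 5 * 2 = 10.
Therefore out = 10.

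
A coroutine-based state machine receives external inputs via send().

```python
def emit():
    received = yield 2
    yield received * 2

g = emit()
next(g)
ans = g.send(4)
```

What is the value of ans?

Step 1: next(g) advances to first yield, producing 2.
Step 2: send(4) resumes, received = 4.
Step 3: yield received * 2 = 4 * 2 = 8.
Therefore ans = 8.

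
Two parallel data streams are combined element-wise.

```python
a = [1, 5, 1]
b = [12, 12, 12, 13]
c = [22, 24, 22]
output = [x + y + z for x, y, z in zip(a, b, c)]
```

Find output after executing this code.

Step 1: zip three lists (truncates to shortest, len=3):
  1 + 12 + 22 = 35
  5 + 12 + 24 = 41
  1 + 12 + 22 = 35
Therefore output = [35, 41, 35].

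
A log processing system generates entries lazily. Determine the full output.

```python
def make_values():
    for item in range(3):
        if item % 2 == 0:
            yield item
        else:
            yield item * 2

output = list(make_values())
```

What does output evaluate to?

Step 1: For each item in range(3), yield item if even, else item*2:
  item=0 (even): yield 0
  item=1 (odd): yield 1*2 = 2
  item=2 (even): yield 2
Therefore output = [0, 2, 2].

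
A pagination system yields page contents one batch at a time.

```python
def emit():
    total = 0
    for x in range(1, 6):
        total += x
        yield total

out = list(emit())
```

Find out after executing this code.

Step 1: Generator accumulates running sum:
  x=1: total = 1, yield 1
  x=2: total = 3, yield 3
  x=3: total = 6, yield 6
  x=4: total = 10, yield 10
  x=5: total = 15, yield 15
Therefore out = [1, 3, 6, 10, 15].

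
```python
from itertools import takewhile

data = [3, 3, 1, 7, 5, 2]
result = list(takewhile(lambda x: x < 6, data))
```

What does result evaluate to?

Step 1: takewhile stops at first element >= 6:
  3 < 6: take
  3 < 6: take
  1 < 6: take
  7 >= 6: stop
Therefore result = [3, 3, 1].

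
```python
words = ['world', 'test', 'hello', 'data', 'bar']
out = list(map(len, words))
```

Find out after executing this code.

Step 1: Map len() to each word:
  'world' -> 5
  'test' -> 4
  'hello' -> 5
  'data' -> 4
  'bar' -> 3
Therefore out = [5, 4, 5, 4, 3].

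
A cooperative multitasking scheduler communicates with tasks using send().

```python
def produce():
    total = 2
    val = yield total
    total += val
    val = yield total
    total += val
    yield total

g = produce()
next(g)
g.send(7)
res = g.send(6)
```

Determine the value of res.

Step 1: next() -> yield total=2.
Step 2: send(7) -> val=7, total = 2+7 = 9, yield 9.
Step 3: send(6) -> val=6, total = 9+6 = 15, yield 15.
Therefore res = 15.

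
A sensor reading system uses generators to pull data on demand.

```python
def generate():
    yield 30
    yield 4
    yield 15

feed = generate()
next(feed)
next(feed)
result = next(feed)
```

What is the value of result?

Step 1: generate() creates a generator.
Step 2: next(feed) yields 30 (consumed and discarded).
Step 3: next(feed) yields 4 (consumed and discarded).
Step 4: next(feed) yields 15, assigned to result.
Therefore result = 15.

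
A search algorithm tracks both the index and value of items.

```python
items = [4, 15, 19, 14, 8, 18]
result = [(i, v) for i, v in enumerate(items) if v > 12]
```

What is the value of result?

Step 1: Filter enumerate([4, 15, 19, 14, 8, 18]) keeping v > 12:
  (0, 4): 4 <= 12, excluded
  (1, 15): 15 > 12, included
  (2, 19): 19 > 12, included
  (3, 14): 14 > 12, included
  (4, 8): 8 <= 12, excluded
  (5, 18): 18 > 12, included
Therefore result = [(1, 15), (2, 19), (3, 14), (5, 18)].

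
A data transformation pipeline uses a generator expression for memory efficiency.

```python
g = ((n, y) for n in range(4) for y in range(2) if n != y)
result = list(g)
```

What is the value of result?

Step 1: Nested generator over range(4) x range(2) where n != y:
  (0, 0): excluded (n == y)
  (0, 1): included
  (1, 0): included
  (1, 1): excluded (n == y)
  (2, 0): included
  (2, 1): included
  (3, 0): included
  (3, 1): included
Therefore result = [(0, 1), (1, 0), (2, 0), (2, 1), (3, 0), (3, 1)].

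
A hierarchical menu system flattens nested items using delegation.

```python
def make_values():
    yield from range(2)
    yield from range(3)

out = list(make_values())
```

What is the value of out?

Step 1: Trace yields in order:
  yield 0
  yield 1
  yield 0
  yield 1
  yield 2
Therefore out = [0, 1, 0, 1, 2].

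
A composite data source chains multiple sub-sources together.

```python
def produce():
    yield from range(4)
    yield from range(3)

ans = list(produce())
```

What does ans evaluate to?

Step 1: Trace yields in order:
  yield 0
  yield 1
  yield 2
  yield 3
  yield 0
  yield 1
  yield 2
Therefore ans = [0, 1, 2, 3, 0, 1, 2].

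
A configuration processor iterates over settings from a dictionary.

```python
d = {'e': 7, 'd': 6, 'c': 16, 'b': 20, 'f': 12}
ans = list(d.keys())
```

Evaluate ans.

Step 1: d.keys() returns the dictionary keys in insertion order.
Therefore ans = ['e', 'd', 'c', 'b', 'f'].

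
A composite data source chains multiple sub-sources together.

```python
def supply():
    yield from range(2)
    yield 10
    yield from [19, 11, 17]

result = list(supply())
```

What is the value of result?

Step 1: Trace yields in order:
  yield 0
  yield 1
  yield 10
  yield 19
  yield 11
  yield 17
Therefore result = [0, 1, 10, 19, 11, 17].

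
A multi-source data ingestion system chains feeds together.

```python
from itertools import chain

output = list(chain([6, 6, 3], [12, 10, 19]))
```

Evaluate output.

Step 1: chain() concatenates iterables: [6, 6, 3] + [12, 10, 19].
Therefore output = [6, 6, 3, 12, 10, 19].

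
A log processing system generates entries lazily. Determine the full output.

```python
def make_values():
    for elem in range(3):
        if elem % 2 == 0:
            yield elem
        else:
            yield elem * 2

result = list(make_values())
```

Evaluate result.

Step 1: For each elem in range(3), yield elem if even, else elem*2:
  elem=0 (even): yield 0
  elem=1 (odd): yield 1*2 = 2
  elem=2 (even): yield 2
Therefore result = [0, 2, 2].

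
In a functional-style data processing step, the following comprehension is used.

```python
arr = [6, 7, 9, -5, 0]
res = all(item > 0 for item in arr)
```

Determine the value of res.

Step 1: Check item > 0 for each element in [6, 7, 9, -5, 0]:
  6 > 0: True
  7 > 0: True
  9 > 0: True
  -5 > 0: False
  0 > 0: False
Step 2: all() returns False.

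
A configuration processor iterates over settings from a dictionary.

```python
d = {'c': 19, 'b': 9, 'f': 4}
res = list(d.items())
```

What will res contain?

Step 1: d.items() returns (key, value) pairs in insertion order.
Therefore res = [('c', 19), ('b', 9), ('f', 4)].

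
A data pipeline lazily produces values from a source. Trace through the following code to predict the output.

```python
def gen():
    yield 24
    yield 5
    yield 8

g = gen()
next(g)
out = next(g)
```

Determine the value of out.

Step 1: gen() creates a generator.
Step 2: next(g) yields 24 (consumed and discarded).
Step 3: next(g) yields 5, assigned to out.
Therefore out = 5.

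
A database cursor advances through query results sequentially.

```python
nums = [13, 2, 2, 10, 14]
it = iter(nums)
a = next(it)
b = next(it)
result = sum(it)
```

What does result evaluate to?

Step 1: Create iterator over [13, 2, 2, 10, 14].
Step 2: a = next() = 13, b = next() = 2.
Step 3: sum() of remaining [2, 10, 14] = 26.
Therefore result = 26.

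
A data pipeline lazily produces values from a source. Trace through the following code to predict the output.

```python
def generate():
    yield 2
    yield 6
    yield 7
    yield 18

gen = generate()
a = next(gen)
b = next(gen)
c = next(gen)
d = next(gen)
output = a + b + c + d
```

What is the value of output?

Step 1: Create generator and consume all values:
  a = next(gen) = 2
  b = next(gen) = 6
  c = next(gen) = 7
  d = next(gen) = 18
Step 2: output = 2 + 6 + 7 + 18 = 33.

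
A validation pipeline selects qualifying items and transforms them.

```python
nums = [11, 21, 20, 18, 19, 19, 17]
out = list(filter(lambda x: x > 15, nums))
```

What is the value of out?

Step 1: Filter elements > 15:
  11: removed
  21: kept
  20: kept
  18: kept
  19: kept
  19: kept
  17: kept
Therefore out = [21, 20, 18, 19, 19, 17].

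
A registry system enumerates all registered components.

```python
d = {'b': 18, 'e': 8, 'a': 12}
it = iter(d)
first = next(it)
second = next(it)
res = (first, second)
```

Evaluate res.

Step 1: iter(d) iterates over keys: ['b', 'e', 'a'].
Step 2: first = next(it) = 'b', second = next(it) = 'e'.
Therefore res = ('b', 'e').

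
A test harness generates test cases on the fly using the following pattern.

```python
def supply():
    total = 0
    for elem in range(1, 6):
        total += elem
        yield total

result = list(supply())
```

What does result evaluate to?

Step 1: Generator accumulates running sum:
  elem=1: total = 1, yield 1
  elem=2: total = 3, yield 3
  elem=3: total = 6, yield 6
  elem=4: total = 10, yield 10
  elem=5: total = 15, yield 15
Therefore result = [1, 3, 6, 10, 15].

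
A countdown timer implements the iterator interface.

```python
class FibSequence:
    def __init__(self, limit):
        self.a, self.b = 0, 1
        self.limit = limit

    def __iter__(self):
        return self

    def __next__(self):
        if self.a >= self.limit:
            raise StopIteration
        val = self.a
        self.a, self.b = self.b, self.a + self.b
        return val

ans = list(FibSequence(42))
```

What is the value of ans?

Step 1: Fibonacci-like sequence (a=0, b=1) until >= 42:
  Yield 0, then a,b = 1,1
  Yield 1, then a,b = 1,2
  Yield 1, then a,b = 2,3
  Yield 2, then a,b = 3,5
  Yield 3, then a,b = 5,8
  Yield 5, then a,b = 8,13
  Yield 8, then a,b = 13,21
  Yield 13, then a,b = 21,34
  Yield 21, then a,b = 34,55
  Yield 34, then a,b = 55,89
Step 2: 55 >= 42, stop.
Therefore ans = [0, 1, 1, 2, 3, 5, 8, 13, 21, 34].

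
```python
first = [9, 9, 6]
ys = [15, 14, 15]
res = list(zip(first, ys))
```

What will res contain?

Step 1: zip pairs elements at same index:
  Index 0: (9, 15)
  Index 1: (9, 14)
  Index 2: (6, 15)
Therefore res = [(9, 15), (9, 14), (6, 15)].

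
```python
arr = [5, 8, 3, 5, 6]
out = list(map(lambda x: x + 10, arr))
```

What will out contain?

Step 1: Apply lambda x: x + 10 to each element:
  5 -> 15
  8 -> 18
  3 -> 13
  5 -> 15
  6 -> 16
Therefore out = [15, 18, 13, 15, 16].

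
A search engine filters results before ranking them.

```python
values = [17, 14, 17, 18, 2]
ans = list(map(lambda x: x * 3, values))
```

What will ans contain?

Step 1: Apply lambda x: x * 3 to each element:
  17 -> 51
  14 -> 42
  17 -> 51
  18 -> 54
  2 -> 6
Therefore ans = [51, 42, 51, 54, 6].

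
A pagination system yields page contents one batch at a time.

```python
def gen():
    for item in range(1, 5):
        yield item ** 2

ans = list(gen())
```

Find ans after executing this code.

Step 1: For each item in range(1, 5), yield item**2:
  item=1: yield 1**2 = 1
  item=2: yield 2**2 = 4
  item=3: yield 3**2 = 9
  item=4: yield 4**2 = 16
Therefore ans = [1, 4, 9, 16].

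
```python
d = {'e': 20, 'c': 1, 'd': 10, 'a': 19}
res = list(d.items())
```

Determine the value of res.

Step 1: d.items() returns (key, value) pairs in insertion order.
Therefore res = [('e', 20), ('c', 1), ('d', 10), ('a', 19)].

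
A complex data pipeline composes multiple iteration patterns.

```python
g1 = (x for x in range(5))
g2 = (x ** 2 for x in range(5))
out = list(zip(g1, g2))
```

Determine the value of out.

Step 1: g1 produces [0, 1, 2, 3, 4].
Step 2: g2 produces [0, 1, 4, 9, 16].
Step 3: zip pairs them: [(0, 0), (1, 1), (2, 4), (3, 9), (4, 16)].
Therefore out = [(0, 0), (1, 1), (2, 4), (3, 9), (4, 16)].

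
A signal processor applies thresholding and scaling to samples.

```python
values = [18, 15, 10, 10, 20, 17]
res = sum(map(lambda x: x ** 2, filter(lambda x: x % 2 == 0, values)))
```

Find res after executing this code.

Step 1: Filter even numbers from [18, 15, 10, 10, 20, 17]: [18, 10, 10, 20]
Step 2: Square each: [324, 100, 100, 400]
Step 3: Sum = 924.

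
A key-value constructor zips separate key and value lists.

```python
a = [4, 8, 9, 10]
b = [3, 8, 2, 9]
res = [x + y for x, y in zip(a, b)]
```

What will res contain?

Step 1: Add corresponding elements:
  4 + 3 = 7
  8 + 8 = 16
  9 + 2 = 11
  10 + 9 = 19
Therefore res = [7, 16, 11, 19].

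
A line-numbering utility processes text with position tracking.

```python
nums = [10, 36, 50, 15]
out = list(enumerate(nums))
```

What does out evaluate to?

Step 1: enumerate pairs each element with its index:
  (0, 10)
  (1, 36)
  (2, 50)
  (3, 15)
Therefore out = [(0, 10), (1, 36), (2, 50), (3, 15)].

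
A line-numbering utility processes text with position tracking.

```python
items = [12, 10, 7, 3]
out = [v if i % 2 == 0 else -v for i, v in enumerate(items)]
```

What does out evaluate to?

Step 1: For each (i, v), keep v if i is even, negate if odd:
  i=0 (even): keep 12
  i=1 (odd): negate to -10
  i=2 (even): keep 7
  i=3 (odd): negate to -3
Therefore out = [12, -10, 7, -3].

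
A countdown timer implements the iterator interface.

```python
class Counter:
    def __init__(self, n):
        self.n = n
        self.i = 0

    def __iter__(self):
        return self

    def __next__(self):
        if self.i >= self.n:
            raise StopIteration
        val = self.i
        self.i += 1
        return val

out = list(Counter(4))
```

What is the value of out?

Step 1: Counter(4) creates an iterator counting 0 to 3.
Step 2: list() consumes all values: [0, 1, 2, 3].
Therefore out = [0, 1, 2, 3].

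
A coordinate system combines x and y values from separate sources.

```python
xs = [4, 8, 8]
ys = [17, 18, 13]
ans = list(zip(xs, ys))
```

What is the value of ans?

Step 1: zip pairs elements at same index:
  Index 0: (4, 17)
  Index 1: (8, 18)
  Index 2: (8, 13)
Therefore ans = [(4, 17), (8, 18), (8, 13)].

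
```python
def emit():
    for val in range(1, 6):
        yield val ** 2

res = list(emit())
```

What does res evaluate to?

Step 1: For each val in range(1, 6), yield val**2:
  val=1: yield 1**2 = 1
  val=2: yield 2**2 = 4
  val=3: yield 3**2 = 9
  val=4: yield 4**2 = 16
  val=5: yield 5**2 = 25
Therefore res = [1, 4, 9, 16, 25].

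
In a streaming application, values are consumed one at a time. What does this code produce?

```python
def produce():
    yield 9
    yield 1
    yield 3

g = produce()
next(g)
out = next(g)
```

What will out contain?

Step 1: produce() creates a generator.
Step 2: next(g) yields 9 (consumed and discarded).
Step 3: next(g) yields 1, assigned to out.
Therefore out = 1.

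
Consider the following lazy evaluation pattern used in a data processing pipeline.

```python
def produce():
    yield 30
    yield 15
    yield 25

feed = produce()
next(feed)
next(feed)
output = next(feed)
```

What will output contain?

Step 1: produce() creates a generator.
Step 2: next(feed) yields 30 (consumed and discarded).
Step 3: next(feed) yields 15 (consumed and discarded).
Step 4: next(feed) yields 25, assigned to output.
Therefore output = 25.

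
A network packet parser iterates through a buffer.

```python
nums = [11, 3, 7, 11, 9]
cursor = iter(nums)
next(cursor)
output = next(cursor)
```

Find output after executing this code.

Step 1: Create iterator over [11, 3, 7, 11, 9].
Step 2: next() consumes 11.
Step 3: next() returns 3.
Therefore output = 3.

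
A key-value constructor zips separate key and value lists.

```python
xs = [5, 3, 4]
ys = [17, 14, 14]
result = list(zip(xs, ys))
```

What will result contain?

Step 1: zip pairs elements at same index:
  Index 0: (5, 17)
  Index 1: (3, 14)
  Index 2: (4, 14)
Therefore result = [(5, 17), (3, 14), (4, 14)].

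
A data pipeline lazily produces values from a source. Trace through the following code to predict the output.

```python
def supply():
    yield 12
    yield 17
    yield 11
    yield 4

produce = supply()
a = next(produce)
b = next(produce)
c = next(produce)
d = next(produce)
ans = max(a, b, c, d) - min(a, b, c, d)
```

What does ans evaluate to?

Step 1: Create generator and consume all values:
  a = next(produce) = 12
  b = next(produce) = 17
  c = next(produce) = 11
  d = next(produce) = 4
Step 2: max = 17, min = 4, ans = 17 - 4 = 13.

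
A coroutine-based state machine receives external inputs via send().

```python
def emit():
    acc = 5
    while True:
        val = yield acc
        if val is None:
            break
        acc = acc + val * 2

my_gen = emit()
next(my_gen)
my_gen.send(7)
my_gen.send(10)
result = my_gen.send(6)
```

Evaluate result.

Step 1: next() -> yield acc=5.
Step 2: send(7) -> val=7, acc = 5 + 7*2 = 19, yield 19.
Step 3: send(10) -> val=10, acc = 19 + 10*2 = 39, yield 39.
Step 4: send(6) -> val=6, acc = 39 + 6*2 = 51, yield 51.
Therefore result = 51.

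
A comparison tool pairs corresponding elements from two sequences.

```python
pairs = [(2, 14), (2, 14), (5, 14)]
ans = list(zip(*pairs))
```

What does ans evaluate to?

Step 1: zip(*pairs) transposes: unzips [(2, 14), (2, 14), (5, 14)] into separate sequences.
Step 2: First elements: (2, 2, 5), second elements: (14, 14, 14).
Therefore ans = [(2, 2, 5), (14, 14, 14)].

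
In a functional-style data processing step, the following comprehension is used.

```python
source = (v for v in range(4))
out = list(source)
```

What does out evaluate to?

Step 1: Generator expression iterates range(4): [0, 1, 2, 3].
Step 2: list() collects all values.
Therefore out = [0, 1, 2, 3].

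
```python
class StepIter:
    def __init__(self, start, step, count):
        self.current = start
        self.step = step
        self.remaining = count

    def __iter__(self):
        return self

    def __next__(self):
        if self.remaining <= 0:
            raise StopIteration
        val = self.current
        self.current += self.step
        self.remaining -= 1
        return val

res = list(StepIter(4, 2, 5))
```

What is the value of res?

Step 1: StepIter starts at 4, increments by 2, for 5 steps:
  Yield 4, then current += 2
  Yield 6, then current += 2
  Yield 8, then current += 2
  Yield 10, then current += 2
  Yield 12, then current += 2
Therefore res = [4, 6, 8, 10, 12].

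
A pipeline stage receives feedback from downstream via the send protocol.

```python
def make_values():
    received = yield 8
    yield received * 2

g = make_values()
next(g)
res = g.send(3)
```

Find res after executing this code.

Step 1: next(g) advances to first yield, producing 8.
Step 2: send(3) resumes, received = 3.
Step 3: yield received * 2 = 3 * 2 = 6.
Therefore res = 6.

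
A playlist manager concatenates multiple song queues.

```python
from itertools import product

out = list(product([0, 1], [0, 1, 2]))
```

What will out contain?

Step 1: product([0, 1], [0, 1, 2]) gives all pairs:
  (0, 0)
  (0, 1)
  (0, 2)
  (1, 0)
  (1, 1)
  (1, 2)
Therefore out = [(0, 0), (0, 1), (0, 2), (1, 0), (1, 1), (1, 2)].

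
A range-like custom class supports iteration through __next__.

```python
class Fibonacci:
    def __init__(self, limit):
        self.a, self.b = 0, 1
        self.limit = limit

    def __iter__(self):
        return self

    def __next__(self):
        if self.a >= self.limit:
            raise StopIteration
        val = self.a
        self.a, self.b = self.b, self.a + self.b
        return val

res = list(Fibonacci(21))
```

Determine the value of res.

Step 1: Fibonacci-like sequence (a=0, b=1) until >= 21:
  Yield 0, then a,b = 1,1
  Yield 1, then a,b = 1,2
  Yield 1, then a,b = 2,3
  Yield 2, then a,b = 3,5
  Yield 3, then a,b = 5,8
  Yield 5, then a,b = 8,13
  Yield 8, then a,b = 13,21
  Yield 13, then a,b = 21,34
Step 2: 21 >= 21, stop.
Therefore res = [0, 1, 1, 2, 3, 5, 8, 13].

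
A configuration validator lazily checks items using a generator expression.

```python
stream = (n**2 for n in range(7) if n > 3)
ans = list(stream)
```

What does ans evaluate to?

Step 1: For range(7), keep n > 3, then square:
  n=0: 0 <= 3, excluded
  n=1: 1 <= 3, excluded
  n=2: 2 <= 3, excluded
  n=3: 3 <= 3, excluded
  n=4: 4 > 3, yield 4**2 = 16
  n=5: 5 > 3, yield 5**2 = 25
  n=6: 6 > 3, yield 6**2 = 36
Therefore ans = [16, 25, 36].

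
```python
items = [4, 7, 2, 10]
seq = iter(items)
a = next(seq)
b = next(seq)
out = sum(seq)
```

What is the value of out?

Step 1: Create iterator over [4, 7, 2, 10].
Step 2: a = next() = 4, b = next() = 7.
Step 3: sum() of remaining [2, 10] = 12.
Therefore out = 12.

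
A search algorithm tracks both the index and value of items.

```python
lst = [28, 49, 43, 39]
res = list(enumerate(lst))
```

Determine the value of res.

Step 1: enumerate pairs each element with its index:
  (0, 28)
  (1, 49)
  (2, 43)
  (3, 39)
Therefore res = [(0, 28), (1, 49), (2, 43), (3, 39)].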